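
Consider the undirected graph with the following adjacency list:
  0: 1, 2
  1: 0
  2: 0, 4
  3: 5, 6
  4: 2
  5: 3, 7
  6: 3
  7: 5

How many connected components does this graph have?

Starting from 0 we can reach 0, 1, 2, 4. That is one component of size 4.
Starting from 3 we can reach 3, 5, 6, 7. That is one component of size 4.
Total: 2 components.

2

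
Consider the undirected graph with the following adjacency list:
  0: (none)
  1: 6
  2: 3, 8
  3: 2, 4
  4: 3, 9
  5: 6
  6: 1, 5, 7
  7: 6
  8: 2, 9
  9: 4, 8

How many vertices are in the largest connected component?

0 is isolated — a component by itself.
Starting from 1 we can reach 1, 5, 6, 7. That is one component of size 4.
Starting from 2 we can reach 2, 3, 4, 8, 9. That is one component of size 5.
The largest has 5 vertices.

5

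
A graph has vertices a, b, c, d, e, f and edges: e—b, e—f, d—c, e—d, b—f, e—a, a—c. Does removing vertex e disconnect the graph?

Deleting e raises the number of components from 1 to 2, so e is a cut vertex.

Yes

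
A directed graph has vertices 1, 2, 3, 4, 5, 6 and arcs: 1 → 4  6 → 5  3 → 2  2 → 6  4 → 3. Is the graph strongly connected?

No

There is no directed path from 6 to 1, so the graph is not strongly connected.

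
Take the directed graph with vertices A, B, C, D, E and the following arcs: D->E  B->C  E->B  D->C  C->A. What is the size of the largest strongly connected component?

{A} is an SCC by itself.
{E} is an SCC by itself.
{C} is an SCC by itself.
{B} is an SCC by itself.
{D} is an SCC by itself.
The largest has 1 vertex.

1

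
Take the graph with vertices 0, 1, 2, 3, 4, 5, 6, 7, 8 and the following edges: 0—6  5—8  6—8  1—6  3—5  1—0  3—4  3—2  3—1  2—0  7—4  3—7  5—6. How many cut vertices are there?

1

Removing 3 increases the component count from 1 to 2, so 3 is a cut vertex.
By contrast removing 1 leaves 1 component; it is not a cut vertex. No other vertex is a cut vertex either.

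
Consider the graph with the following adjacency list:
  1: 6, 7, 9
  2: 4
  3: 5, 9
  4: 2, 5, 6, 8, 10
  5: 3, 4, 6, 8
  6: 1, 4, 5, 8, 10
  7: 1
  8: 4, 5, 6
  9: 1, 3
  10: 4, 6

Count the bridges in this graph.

2

The edges on the cycle 4-10-6-5-4 are not bridges since each lies on that cycle.
But removing 1-7 disconnects 1 from 7; removing 4-2 disconnects 4 from 2 — these are bridges.
That makes 2 bridges.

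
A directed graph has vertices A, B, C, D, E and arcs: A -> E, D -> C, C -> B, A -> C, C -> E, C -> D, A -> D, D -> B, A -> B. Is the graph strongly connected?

No

There is no directed path from B to D, so the graph is not strongly connected.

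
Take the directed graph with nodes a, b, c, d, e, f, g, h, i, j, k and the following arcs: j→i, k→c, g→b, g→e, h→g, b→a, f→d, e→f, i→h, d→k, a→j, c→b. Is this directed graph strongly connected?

From b we can reach every vertex (a, b, c, d, e, f, g, h, i, j, k), and every vertex can reach b (a, b, c, d, e, f, g, h, i, j, k). So the whole graph is one strongly connected component.

Yes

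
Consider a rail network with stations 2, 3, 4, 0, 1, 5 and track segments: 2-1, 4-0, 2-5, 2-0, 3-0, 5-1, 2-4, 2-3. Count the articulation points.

Removing 2 increases the component count from 1 to 2, so 2 is a cut vertex.
By contrast removing 0 leaves 1 component; it is not a cut vertex. No other vertex is a cut vertex either.

1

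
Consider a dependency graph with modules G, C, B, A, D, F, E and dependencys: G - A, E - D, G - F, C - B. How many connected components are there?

3

Starting from D we can reach D, E. That is one component of size 2.
Starting from B we can reach B, C. That is one component of size 2.
Starting from A we can reach A, F, G. That is one component of size 3.
Total: 3 components.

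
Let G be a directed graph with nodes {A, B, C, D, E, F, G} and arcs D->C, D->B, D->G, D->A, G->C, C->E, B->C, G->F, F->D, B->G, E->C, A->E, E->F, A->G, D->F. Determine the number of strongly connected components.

1

{A, B, C, D, E, F, G} are all mutually reachable — one SCC of size 7.
That gives 1 strongly connected component.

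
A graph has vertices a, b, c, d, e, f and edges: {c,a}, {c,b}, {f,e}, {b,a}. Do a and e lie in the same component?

No

The component containing a is {a, b, c}, and e is not in it.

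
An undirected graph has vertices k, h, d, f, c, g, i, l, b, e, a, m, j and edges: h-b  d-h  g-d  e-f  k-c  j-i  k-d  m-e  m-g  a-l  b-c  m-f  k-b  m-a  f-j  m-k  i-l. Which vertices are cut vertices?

m

Removing m increases the component count from 1 to 2, so m is a cut vertex.
By contrast removing c leaves 1 component; it is not a cut vertex. No other vertex is a cut vertex either.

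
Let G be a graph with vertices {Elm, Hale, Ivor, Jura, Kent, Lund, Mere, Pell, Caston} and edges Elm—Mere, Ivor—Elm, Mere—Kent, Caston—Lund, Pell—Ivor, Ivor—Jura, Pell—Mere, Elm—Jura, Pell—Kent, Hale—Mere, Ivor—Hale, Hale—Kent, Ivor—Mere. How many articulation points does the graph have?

0

Removing Lund, for instance, still leaves 2 components. No single vertex removal increases the component count — the graph has no articulation points.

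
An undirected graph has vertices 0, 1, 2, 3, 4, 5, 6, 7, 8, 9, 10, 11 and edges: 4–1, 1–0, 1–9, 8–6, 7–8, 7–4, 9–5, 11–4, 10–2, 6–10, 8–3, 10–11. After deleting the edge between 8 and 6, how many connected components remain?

1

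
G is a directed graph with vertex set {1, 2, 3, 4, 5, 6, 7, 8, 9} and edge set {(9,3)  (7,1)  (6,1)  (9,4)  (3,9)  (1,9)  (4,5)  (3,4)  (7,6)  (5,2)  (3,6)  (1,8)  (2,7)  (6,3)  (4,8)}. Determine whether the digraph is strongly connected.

There is no directed path from 8 to 6, so the graph is not strongly connected.

No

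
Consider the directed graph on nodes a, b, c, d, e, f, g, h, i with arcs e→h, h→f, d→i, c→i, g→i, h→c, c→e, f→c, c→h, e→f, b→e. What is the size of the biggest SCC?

4

{c, e, f, h} are all mutually reachable — one SCC of size 4.
{g} is an SCC by itself.
{i} is an SCC by itself.
{b} is an SCC by itself.
{a} is an SCC by itself.
(and 1 more singleton SCC)
The largest has 4 vertices.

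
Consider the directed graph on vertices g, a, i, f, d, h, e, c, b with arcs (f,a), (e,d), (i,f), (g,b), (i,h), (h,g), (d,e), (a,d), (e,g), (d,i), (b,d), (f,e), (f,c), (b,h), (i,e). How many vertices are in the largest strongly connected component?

{a, b, d, e, f, g, h, i} are all mutually reachable — one SCC of size 8.
{c} is an SCC by itself.
The largest has 8 vertices.

8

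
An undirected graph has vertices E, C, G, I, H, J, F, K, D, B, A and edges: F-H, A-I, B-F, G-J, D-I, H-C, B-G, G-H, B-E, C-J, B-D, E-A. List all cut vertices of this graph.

B

Removing B increases the component count from 2 to 3, so B is a cut vertex.
By contrast removing J leaves 2 components; it is not a cut vertex. No other vertex is a cut vertex either.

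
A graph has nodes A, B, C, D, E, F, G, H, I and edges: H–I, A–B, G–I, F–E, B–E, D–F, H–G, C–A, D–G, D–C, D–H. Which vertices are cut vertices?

D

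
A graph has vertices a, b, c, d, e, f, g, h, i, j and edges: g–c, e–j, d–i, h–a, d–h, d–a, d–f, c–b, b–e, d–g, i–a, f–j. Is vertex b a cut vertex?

No

Deleting b leaves 1 component (was 1) (its neighbors c, e remain connected to each other), so b is not a cut vertex.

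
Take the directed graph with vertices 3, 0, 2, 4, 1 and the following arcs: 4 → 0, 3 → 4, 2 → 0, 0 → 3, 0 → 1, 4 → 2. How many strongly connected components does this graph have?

2

{0, 2, 3, 4} are all mutually reachable — one SCC of size 4.
{1} is an SCC by itself.
That gives 2 strongly connected components.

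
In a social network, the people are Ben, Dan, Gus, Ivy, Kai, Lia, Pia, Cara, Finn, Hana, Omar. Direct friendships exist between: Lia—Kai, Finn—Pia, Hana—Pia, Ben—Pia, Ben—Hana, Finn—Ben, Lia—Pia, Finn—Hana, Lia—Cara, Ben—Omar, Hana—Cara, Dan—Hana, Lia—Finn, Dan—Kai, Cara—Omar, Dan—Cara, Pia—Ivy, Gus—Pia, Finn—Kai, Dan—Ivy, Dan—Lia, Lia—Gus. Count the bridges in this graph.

0

The edges on the cycle Lia-Finn-Kai-Lia are not bridges since each lies on that cycle.
Every edge lies on some cycle, so there are no bridges.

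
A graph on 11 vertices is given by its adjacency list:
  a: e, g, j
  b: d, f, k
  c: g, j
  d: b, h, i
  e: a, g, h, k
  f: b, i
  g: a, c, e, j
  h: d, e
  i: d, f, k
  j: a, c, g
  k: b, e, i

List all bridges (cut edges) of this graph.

none

The edges on the cycle g-c-j-g are not bridges since each lies on that cycle.
Every edge lies on some cycle, so there are no bridges.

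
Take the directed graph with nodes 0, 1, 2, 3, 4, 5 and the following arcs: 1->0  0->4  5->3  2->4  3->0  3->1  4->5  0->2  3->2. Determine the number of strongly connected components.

{0, 1, 2, 3, 4, 5} are all mutually reachable — one SCC of size 6.
That gives 1 strongly connected component.

1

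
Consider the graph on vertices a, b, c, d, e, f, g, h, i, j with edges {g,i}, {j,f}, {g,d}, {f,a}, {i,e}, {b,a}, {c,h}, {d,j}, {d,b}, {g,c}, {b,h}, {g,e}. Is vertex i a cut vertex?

No

Deleting i leaves 1 component (was 1) (its neighbors e, g remain connected to each other), so i is not a cut vertex.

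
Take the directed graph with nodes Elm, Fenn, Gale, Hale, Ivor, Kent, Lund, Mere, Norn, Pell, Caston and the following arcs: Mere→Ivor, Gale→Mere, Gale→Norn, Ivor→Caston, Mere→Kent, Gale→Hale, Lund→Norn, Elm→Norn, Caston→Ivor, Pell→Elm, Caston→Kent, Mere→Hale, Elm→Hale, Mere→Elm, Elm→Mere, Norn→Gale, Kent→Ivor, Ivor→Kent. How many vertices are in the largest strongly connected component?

{Elm, Gale, Mere, Norn} are all mutually reachable — one SCC of size 4.
{Ivor, Kent, Caston} are all mutually reachable — one SCC of size 3.
{Lund} is an SCC by itself.
{Fenn} is an SCC by itself.
{Pell} is an SCC by itself.
(and 1 more singleton SCC)
The largest has 4 vertices.

4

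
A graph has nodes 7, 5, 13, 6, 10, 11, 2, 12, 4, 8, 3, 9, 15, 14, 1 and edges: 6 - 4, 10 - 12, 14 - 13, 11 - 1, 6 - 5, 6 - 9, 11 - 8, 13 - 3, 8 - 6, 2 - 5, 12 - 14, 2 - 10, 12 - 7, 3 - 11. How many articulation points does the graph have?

3

Removing 6 increases the component count from 2 to 4, so 6 is a cut vertex.
Removing 11 increases the component count from 2 to 3, so 11 is a cut vertex.
Removing 12 increases the component count from 2 to 3, so 12 is a cut vertex.
By contrast removing 14 leaves 2 components; it is not a cut vertex. No other vertex is a cut vertex either.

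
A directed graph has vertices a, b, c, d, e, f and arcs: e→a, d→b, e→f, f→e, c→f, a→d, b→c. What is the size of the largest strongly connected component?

6

{a, b, c, d, e, f} are all mutually reachable — one SCC of size 6.
The largest has 6 vertices.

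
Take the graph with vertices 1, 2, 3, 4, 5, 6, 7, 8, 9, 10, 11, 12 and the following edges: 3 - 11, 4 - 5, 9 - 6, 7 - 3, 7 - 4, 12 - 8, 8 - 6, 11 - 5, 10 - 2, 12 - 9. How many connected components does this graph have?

4

1 is isolated — a component by itself.
Starting from 2 we can reach 2, 10. That is one component of size 2.
Starting from 6 we can reach 6, 8, 9, 12. That is one component of size 4.
Starting from 3 we can reach 3, 4, 5, 7, 11. That is one component of size 5.
Total: 4 components.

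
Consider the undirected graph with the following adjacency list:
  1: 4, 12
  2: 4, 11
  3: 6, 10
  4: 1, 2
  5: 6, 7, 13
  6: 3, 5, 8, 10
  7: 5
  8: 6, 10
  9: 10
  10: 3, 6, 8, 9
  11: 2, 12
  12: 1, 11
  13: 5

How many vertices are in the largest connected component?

Starting from 1 we can reach 1, 2, 4, 11, 12. That is one component of size 5.
Starting from 3 we can reach 3, 5, 6, 7, 8, 9, 10, 13. That is one component of size 8.
The largest has 8 vertices.

8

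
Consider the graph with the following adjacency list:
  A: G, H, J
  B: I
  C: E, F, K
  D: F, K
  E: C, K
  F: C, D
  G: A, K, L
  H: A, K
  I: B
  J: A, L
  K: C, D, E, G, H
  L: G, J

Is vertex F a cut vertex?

Deleting F leaves 2 components (was 2), so F is not a cut vertex.

No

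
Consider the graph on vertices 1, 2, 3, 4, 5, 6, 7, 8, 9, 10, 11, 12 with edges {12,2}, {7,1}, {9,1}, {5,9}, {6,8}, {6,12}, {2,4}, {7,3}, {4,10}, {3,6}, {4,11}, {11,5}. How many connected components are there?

Starting from 1 we can reach 1, 2, 3, 4, 5, 6, 7, 8, 9, 10, 11, 12. That is one component of size 12.
Total: 1 component.

1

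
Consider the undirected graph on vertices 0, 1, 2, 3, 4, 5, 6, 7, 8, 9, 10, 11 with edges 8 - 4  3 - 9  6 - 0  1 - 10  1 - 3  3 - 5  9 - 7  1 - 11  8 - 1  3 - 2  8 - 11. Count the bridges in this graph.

The edges on the cycle 8-1-11-8 are not bridges since each lies on that cycle.
But removing 1 - 10 disconnects 1 from 10; removing 2 - 3 disconnects 2 from 3; removing 9 - 7 disconnects 9 from 7; removing 3 - 9 disconnects 3 from 9 — these are bridges.
In total 8 edges are bridges.

8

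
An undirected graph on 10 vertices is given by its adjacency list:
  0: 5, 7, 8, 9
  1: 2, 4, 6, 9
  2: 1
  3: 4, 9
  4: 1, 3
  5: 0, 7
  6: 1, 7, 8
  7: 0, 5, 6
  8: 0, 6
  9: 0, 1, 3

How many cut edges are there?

1

The edges on the cycle 7-5-0-7 are not bridges since each lies on that cycle.
But removing 1-2 disconnects 1 from 2 — this is a bridge.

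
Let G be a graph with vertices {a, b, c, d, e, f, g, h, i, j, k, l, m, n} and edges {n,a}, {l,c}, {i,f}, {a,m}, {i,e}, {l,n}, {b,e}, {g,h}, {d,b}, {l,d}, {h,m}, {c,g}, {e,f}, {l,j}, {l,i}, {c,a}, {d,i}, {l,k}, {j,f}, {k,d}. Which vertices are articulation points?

Removing l increases the component count from 1 to 2, so l is a cut vertex.
By contrast removing g leaves 1 component; it is not a cut vertex. No other vertex is a cut vertex either.

l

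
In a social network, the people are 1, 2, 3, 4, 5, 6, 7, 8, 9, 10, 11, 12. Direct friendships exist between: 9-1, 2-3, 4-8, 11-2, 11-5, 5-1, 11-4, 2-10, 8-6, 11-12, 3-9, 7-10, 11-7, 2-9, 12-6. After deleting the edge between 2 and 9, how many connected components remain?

1

2 and 9 are still connected via 2-3-9, so the component count stays at 1.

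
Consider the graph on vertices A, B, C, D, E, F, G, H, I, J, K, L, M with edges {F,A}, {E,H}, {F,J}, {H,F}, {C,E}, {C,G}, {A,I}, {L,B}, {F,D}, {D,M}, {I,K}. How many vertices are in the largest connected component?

Starting from B we can reach B, L. That is one component of size 2.
Starting from A we can reach A, C, D, E, F, G, H, I, J, K, M. That is one component of size 11.
The largest has 11 vertices.

11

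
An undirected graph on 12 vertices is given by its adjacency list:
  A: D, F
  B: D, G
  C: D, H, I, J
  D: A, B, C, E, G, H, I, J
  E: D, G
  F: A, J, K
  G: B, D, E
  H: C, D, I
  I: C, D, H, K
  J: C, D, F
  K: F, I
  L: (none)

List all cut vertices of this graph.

D

Removing D increases the component count from 2 to 3, so D is a cut vertex.
By contrast removing B leaves 2 components; it is not a cut vertex. No other vertex is a cut vertex either.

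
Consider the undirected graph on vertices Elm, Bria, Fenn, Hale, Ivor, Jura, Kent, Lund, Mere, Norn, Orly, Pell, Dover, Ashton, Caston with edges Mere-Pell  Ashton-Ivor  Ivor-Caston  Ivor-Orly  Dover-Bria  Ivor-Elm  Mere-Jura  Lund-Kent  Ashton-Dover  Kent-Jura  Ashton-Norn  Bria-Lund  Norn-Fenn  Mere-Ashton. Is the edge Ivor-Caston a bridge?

Removing Ivor-Caston leaves no path between Ivor and Caston: the component count goes from 2 to 3. So it is a bridge.

Yes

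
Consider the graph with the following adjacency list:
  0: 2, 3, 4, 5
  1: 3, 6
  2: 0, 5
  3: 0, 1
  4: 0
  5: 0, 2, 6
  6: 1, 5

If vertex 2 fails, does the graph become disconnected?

Deleting 2 leaves 1 component (was 1) (its neighbors 0, 5 remain connected to each other), so 2 is not a cut vertex.

No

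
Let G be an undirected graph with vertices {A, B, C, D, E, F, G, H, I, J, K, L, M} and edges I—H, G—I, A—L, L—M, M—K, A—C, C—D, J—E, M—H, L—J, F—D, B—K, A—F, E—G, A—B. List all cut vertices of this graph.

A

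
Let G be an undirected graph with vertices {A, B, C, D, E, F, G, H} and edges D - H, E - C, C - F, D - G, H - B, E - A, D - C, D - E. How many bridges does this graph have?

5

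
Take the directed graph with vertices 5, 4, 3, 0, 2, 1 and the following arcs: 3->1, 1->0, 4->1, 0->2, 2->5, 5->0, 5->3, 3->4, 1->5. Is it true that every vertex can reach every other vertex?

Yes

From 3 we can reach every vertex (0, 1, 2, 3, 4, 5), and every vertex can reach 3 (0, 1, 2, 3, 4, 5). So the whole graph is one strongly connected component.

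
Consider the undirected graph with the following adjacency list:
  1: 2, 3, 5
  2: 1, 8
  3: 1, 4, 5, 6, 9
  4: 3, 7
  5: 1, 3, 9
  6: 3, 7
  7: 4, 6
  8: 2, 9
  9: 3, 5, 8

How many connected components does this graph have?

1

Starting from 1 we can reach 1, 2, 3, 4, 5, 6, 7, 8, 9. That is one component of size 9.
Total: 1 component.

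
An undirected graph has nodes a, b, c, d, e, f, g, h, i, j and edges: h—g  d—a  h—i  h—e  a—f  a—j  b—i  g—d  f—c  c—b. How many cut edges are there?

2

The edges on the cycle h-g-d-a-f-c-b-i-h are not bridges since each lies on that cycle.
But removing j—a disconnects j from a; removing h—e disconnects h from e — these are bridges.
That makes 2 bridges.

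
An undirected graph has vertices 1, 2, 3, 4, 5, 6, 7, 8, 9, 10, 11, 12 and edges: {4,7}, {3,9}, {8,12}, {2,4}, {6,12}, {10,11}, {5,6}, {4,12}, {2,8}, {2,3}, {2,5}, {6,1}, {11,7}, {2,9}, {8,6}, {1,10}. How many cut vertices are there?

1

Removing 2 increases the component count from 1 to 2, so 2 is a cut vertex.
By contrast removing 6 leaves 1 component; it is not a cut vertex. No other vertex is a cut vertex either.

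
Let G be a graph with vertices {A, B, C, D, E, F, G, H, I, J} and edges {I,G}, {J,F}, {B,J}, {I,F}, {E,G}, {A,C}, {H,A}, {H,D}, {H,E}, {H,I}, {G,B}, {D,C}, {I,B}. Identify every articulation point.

Removing H increases the component count from 1 to 2, so H is a cut vertex.
By contrast removing J leaves 1 component; it is not a cut vertex. No other vertex is a cut vertex either.

H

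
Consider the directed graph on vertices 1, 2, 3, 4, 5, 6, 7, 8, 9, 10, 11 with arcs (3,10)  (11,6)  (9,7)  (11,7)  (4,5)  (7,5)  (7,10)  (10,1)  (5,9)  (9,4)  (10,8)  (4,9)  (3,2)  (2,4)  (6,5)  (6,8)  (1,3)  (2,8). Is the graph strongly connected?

No

There is no directed path from 10 to 11, so the graph is not strongly connected.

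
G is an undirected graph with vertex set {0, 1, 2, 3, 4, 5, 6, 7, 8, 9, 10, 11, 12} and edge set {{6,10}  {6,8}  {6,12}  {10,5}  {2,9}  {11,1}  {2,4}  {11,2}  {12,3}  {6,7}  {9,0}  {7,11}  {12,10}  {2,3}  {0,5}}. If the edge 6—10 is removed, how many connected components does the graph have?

1

6 and 10 are still connected via 6-12-10, so the component count stays at 1.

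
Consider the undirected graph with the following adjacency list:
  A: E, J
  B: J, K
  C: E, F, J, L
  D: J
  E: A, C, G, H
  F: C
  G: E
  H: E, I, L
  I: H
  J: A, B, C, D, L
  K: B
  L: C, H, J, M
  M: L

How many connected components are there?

Starting from A we can reach A, B, C, D, E, F, G, H, I, J, K, L, M. That is one component of size 13.
Total: 1 component.

1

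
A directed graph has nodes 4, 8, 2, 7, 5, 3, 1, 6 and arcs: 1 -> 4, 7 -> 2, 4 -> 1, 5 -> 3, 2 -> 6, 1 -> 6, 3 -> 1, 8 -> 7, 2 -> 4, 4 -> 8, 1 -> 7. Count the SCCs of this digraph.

4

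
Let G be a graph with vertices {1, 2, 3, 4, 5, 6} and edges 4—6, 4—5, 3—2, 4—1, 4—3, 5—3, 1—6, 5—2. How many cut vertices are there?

Removing 4 increases the component count from 1 to 2, so 4 is a cut vertex.
By contrast removing 5 leaves 1 component; it is not a cut vertex. No other vertex is a cut vertex either.

1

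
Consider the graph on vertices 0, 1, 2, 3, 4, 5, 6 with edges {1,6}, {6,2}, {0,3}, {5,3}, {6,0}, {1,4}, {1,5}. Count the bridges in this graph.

The edges on the cycle 1-5-3-0-6-1 are not bridges since each lies on that cycle.
But removing 1—4 disconnects 1 from 4; removing 2—6 disconnects 2 from 6 — these are bridges.
That makes 2 bridges.

2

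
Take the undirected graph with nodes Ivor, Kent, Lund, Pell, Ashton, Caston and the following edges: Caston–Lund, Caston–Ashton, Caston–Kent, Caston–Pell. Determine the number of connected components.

2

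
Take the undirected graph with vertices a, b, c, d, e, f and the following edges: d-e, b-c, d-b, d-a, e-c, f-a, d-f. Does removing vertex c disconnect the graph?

No

Deleting c leaves 1 component (was 1) (its neighbors b, e remain connected to each other), so c is not a cut vertex.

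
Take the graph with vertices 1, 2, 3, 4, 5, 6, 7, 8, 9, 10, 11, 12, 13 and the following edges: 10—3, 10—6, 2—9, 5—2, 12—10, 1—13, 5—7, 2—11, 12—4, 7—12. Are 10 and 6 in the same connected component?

From 10 we can reach 2, 3, 4, 5, 6, 7, 9, 10, 11, 12, which includes 6.

Yes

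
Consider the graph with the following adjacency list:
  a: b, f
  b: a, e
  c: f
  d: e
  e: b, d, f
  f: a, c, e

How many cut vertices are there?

2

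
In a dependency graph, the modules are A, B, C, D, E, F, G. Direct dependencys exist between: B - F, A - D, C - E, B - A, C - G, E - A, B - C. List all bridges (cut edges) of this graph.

The edges on the cycle B-C-E-A-B are not bridges since each lies on that cycle.
But removing C - G disconnects C from G; removing A - D disconnects A from D; removing B - F disconnects B from F — these are bridges.

A-D, B-F, C-G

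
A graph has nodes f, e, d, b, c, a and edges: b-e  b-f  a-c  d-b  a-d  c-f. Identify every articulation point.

b

Removing b increases the component count from 1 to 2, so b is a cut vertex.
By contrast removing c leaves 1 component; it is not a cut vertex. No other vertex is a cut vertex either.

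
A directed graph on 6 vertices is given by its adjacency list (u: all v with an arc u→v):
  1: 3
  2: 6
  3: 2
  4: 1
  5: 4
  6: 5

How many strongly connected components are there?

1

{1, 2, 3, 4, 5, 6} are all mutually reachable — one SCC of size 6.
That gives 1 strongly connected component.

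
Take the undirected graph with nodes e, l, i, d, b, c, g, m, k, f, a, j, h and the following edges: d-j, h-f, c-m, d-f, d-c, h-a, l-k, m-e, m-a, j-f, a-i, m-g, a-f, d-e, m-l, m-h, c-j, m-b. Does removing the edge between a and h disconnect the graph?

No

After removing a-h, the path a-m-h still connects them, so the edge is not a bridge.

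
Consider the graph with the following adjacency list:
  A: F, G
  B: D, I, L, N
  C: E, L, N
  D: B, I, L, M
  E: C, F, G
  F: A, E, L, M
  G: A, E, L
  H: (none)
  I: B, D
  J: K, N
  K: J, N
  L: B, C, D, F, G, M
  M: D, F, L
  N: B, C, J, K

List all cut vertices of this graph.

N

Removing N increases the component count from 2 to 3, so N is a cut vertex.
By contrast removing G leaves 2 components; it is not a cut vertex. No other vertex is a cut vertex either.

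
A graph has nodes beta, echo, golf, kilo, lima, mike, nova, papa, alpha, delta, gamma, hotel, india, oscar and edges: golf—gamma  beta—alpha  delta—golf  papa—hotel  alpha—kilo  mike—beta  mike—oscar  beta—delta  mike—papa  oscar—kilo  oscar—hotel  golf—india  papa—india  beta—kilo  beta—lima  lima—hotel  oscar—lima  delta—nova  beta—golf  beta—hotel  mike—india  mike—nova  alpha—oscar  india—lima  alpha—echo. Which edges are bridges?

alpha-echo, gamma-golf

The edges on the cycle mike-beta-alpha-oscar-mike are not bridges since each lies on that cycle.
But removing alpha—echo disconnects alpha from echo; removing gamma—golf disconnects gamma from golf — these are bridges.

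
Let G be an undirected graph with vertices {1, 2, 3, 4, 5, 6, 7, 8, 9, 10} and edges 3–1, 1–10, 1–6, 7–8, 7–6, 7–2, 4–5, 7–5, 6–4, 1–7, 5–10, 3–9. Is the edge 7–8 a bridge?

Yes

Removing 7–8 leaves no path between 7 and 8: the component count goes from 1 to 2. So it is a bridge.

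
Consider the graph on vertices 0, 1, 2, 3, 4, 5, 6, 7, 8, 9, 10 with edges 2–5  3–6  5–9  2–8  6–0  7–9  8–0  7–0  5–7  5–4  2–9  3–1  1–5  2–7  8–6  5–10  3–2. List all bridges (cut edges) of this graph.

The edges on the cycle 5-7-9-5 are not bridges since each lies on that cycle.
But removing 10–5 disconnects 10 from 5; removing 4–5 disconnects 4 from 5 — these are bridges.

10-5, 4-5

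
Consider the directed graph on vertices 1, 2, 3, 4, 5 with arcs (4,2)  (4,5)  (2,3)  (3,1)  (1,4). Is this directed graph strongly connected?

No

There is no directed path from 5 to 2, so the graph is not strongly connected.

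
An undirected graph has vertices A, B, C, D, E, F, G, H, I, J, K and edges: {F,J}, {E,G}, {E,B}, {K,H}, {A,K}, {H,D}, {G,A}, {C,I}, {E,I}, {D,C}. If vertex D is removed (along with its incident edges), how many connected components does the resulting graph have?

2

With D gone, the remaining components are: {F, J}; {A, B, C, E, G, H, I, K}.
That is 2 components.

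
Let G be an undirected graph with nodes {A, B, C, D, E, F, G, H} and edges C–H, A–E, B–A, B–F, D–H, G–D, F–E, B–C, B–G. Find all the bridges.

none

The edges on the cycle B-F-E-A-B are not bridges since each lies on that cycle.
Every edge lies on some cycle, so there are no bridges.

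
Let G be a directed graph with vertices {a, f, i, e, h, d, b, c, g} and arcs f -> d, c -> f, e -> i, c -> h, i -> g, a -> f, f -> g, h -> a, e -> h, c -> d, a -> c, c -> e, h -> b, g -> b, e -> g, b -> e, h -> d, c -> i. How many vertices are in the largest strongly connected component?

8

{a, b, c, e, f, g, h, i} are all mutually reachable — one SCC of size 8.
{d} is an SCC by itself.
The largest has 8 vertices.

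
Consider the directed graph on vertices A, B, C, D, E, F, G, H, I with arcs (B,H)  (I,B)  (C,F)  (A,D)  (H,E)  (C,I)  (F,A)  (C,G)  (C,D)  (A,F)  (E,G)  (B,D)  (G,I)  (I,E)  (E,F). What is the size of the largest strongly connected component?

5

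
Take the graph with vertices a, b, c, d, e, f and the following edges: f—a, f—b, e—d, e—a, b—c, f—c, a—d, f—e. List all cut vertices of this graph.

f

Removing f increases the component count from 1 to 2, so f is a cut vertex.
By contrast removing b leaves 1 component; it is not a cut vertex. No other vertex is a cut vertex either.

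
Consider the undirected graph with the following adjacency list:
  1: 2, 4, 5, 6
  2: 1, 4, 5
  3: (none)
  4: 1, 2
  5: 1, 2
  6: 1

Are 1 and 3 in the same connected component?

The component containing 1 is {1, 2, 4, 5, 6}, and 3 is not in it.

No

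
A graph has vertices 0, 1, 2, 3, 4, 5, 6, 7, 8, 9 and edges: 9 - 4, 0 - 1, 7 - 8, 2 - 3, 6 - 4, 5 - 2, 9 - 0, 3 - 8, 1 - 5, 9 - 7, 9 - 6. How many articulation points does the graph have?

1

Removing 9 increases the component count from 1 to 2, so 9 is a cut vertex.
By contrast removing 6 leaves 1 component; it is not a cut vertex. No other vertex is a cut vertex either.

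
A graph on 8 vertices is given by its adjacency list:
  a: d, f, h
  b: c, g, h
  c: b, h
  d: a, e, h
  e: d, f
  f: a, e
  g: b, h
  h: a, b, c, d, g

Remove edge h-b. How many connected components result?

1

h and b are still connected via h-g-b, so the component count stays at 1.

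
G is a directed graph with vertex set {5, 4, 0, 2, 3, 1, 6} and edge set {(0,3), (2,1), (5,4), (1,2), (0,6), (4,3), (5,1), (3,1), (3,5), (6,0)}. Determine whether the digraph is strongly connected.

No

There is no directed path from 3 to 6, so the graph is not strongly connected.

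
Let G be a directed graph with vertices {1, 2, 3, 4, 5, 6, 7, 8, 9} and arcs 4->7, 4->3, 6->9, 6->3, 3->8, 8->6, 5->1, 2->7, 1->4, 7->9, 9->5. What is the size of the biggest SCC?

8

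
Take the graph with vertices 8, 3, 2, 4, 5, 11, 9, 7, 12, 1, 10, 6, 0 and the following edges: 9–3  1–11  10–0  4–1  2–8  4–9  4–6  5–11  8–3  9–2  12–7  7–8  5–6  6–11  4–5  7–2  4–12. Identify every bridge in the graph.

The edges on the cycle 7-2-8-7 are not bridges since each lies on that cycle.
But removing 10–0 disconnects 10 from 0 — this is a bridge.

0-10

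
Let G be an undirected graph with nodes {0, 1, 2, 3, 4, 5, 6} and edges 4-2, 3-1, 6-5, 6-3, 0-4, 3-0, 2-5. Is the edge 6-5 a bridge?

After removing 6-5, the path 6-3-0-4-2-5 still connects them, so the edge is not a bridge.

No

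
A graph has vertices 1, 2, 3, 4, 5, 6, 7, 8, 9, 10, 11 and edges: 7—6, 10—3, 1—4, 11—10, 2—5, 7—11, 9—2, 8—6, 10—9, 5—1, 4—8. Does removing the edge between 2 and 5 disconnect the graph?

After removing 2—5, the path 2-9-10-11-7-6-8-4-1-5 still connects them, so the edge is not a bridge.

No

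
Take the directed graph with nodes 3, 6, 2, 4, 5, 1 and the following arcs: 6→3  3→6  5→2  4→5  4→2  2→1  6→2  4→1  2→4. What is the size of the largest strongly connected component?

{2, 4, 5} are all mutually reachable — one SCC of size 3.
{3, 6} are all mutually reachable — one SCC of size 2.
{1} is an SCC by itself.
The largest has 3 vertices.

3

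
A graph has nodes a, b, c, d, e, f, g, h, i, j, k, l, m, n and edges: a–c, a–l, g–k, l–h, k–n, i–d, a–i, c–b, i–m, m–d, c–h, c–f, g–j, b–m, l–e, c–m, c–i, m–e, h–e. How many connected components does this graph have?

Starting from g we can reach g, j, k, n. That is one component of size 4.
Starting from a we can reach a, b, c, d, e, f, h, i, l, m. That is one component of size 10.
Total: 2 components.

2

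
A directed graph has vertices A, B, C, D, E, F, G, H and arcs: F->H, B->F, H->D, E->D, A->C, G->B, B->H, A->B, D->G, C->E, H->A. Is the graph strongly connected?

From E we can reach every vertex (A, B, C, D, E, F, G, H), and every vertex can reach E (A, B, C, D, E, F, G, H). So the whole graph is one strongly connected component.

Yes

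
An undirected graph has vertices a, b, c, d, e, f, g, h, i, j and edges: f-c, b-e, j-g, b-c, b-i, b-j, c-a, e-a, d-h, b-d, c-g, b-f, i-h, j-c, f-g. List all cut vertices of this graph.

b

Removing b increases the component count from 1 to 2, so b is a cut vertex.
By contrast removing i leaves 1 component; it is not a cut vertex. No other vertex is a cut vertex either.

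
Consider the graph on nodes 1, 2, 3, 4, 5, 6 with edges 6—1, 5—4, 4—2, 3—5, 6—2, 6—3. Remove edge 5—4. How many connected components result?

5 and 4 are still connected via 5-3-6-2-4, so the component count stays at 1.

1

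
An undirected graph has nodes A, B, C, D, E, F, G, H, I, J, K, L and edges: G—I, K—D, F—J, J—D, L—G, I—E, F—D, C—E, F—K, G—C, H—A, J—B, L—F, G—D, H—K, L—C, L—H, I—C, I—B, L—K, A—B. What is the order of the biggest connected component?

12

Starting from A we can reach A, B, C, D, E, F, G, H, I, J, K, L. That is one component of size 12.
The largest has 12 vertices.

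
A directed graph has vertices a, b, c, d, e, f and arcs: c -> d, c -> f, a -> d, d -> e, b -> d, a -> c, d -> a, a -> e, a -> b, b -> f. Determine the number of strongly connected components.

{a, b, c, d} are all mutually reachable — one SCC of size 4.
{e} is an SCC by itself.
{f} is an SCC by itself.
That gives 3 strongly connected components.

3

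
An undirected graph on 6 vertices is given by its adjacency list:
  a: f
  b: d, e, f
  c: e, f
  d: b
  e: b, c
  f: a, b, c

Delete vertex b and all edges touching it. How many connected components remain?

With b gone, the remaining components are: {d}; {a, c, e, f}.
That is 2 components.

2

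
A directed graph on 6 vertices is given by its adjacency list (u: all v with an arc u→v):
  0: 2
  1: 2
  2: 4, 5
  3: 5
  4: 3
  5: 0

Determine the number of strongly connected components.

2

{0, 2, 3, 4, 5} are all mutually reachable — one SCC of size 5.
{1} is an SCC by itself.
That gives 2 strongly connected components.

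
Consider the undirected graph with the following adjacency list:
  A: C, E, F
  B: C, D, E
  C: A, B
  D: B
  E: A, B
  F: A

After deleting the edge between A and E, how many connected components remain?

A and E are still connected via A-C-B-E, so the component count stays at 1.

1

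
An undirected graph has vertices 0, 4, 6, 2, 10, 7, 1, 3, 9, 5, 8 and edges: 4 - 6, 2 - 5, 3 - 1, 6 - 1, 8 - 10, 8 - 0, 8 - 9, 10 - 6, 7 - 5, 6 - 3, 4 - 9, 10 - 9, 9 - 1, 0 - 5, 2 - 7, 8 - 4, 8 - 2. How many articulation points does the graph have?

Removing 8 increases the component count from 1 to 2, so 8 is a cut vertex.
By contrast removing 0 leaves 1 component; it is not a cut vertex. No other vertex is a cut vertex either.

1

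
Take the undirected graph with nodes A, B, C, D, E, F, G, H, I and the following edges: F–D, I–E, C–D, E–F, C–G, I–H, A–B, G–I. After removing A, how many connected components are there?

2

With A gone, the remaining components are: {B}; {C, D, E, F, G, H, I}.
That is 2 components.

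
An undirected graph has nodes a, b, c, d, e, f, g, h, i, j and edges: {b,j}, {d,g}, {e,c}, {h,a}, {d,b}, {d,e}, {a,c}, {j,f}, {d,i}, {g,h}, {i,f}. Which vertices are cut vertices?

d

Removing d increases the component count from 1 to 2, so d is a cut vertex.
By contrast removing g leaves 1 component; it is not a cut vertex. No other vertex is a cut vertex either.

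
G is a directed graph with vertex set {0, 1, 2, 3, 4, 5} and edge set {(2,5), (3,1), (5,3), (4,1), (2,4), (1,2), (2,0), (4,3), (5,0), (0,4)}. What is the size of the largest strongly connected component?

6

{0, 1, 2, 3, 4, 5} are all mutually reachable — one SCC of size 6.
The largest has 6 vertices.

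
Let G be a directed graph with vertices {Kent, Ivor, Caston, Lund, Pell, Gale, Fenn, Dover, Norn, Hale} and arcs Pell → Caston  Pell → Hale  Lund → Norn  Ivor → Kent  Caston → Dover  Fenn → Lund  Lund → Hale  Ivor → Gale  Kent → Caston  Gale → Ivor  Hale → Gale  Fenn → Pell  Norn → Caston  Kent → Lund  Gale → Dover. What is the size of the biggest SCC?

5

{Gale, Hale, Ivor, Kent, Lund} are all mutually reachable — one SCC of size 5.
{Norn} is an SCC by itself.
{Pell} is an SCC by itself.
{Caston} is an SCC by itself.
{Dover} is an SCC by itself.
(and 1 more singleton SCC)
The largest has 5 vertices.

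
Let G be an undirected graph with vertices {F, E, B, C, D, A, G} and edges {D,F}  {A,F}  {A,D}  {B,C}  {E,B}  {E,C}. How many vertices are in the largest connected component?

3

G is isolated — a component by itself.
Starting from B we can reach B, C, E. That is one component of size 3.
Starting from A we can reach A, D, F. That is one component of size 3.
The largest has 3 vertices.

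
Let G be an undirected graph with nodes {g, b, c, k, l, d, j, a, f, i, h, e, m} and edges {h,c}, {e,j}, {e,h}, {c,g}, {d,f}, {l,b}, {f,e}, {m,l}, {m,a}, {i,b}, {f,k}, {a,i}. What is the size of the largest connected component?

8

Starting from a we can reach a, b, i, l, m. That is one component of size 5.
Starting from c we can reach c, d, e, f, g, h, j, k. That is one component of size 8.
The largest has 8 vertices.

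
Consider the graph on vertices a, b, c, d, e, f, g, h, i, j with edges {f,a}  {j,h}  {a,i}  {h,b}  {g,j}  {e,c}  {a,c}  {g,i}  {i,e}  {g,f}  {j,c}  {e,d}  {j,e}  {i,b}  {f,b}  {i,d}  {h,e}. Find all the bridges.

none

The edges on the cycle f-a-i-b-f are not bridges since each lies on that cycle.
Every edge lies on some cycle, so there are no bridges.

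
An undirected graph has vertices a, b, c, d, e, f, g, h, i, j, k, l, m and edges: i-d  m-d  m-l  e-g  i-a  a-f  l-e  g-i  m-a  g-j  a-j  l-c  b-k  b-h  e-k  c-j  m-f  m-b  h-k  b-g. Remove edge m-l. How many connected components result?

1

m and l are still connected via m-b-k-e-l, so the component count stays at 1.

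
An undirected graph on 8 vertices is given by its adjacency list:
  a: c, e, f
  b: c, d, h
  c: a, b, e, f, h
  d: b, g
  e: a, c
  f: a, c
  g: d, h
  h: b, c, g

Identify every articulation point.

c

Removing c increases the component count from 1 to 2, so c is a cut vertex.
By contrast removing e leaves 1 component; it is not a cut vertex. No other vertex is a cut vertex either.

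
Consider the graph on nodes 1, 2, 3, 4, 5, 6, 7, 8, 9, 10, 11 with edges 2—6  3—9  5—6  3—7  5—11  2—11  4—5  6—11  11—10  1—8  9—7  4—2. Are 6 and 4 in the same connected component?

Yes

From 6 we can reach 2, 4, 5, 6, 10, 11, which includes 4.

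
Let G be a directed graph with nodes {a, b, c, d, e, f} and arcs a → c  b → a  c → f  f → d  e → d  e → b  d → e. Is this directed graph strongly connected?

Yes

From a we can reach every vertex (a, b, c, d, e, f), and every vertex can reach a (a, b, c, d, e, f). So the whole graph is one strongly connected component.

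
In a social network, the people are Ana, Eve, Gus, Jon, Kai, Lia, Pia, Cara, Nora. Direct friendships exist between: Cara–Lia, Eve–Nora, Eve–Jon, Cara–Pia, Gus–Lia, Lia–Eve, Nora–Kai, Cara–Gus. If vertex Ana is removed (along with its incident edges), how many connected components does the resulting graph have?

1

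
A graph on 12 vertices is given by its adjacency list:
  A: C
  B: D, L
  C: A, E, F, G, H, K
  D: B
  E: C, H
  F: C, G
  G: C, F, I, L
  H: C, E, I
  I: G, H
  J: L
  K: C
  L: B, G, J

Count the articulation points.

4

Removing B increases the component count from 1 to 2, so B is a cut vertex.
Removing C increases the component count from 1 to 3, so C is a cut vertex.
Removing G increases the component count from 1 to 2, so G is a cut vertex.
Likewise L is a cut vertex.
By contrast removing K leaves 1 component; it is not a cut vertex. No other vertex is a cut vertex either.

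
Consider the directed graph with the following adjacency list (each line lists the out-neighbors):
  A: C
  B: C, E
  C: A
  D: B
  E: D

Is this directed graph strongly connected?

No

There is no directed path from A to E, so the graph is not strongly connected.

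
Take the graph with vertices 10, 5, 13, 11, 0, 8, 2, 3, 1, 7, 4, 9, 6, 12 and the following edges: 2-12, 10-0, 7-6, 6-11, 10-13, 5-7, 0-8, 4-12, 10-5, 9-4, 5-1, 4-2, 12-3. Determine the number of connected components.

2

Starting from 2 we can reach 2, 3, 4, 9, 12. That is one component of size 5.
Starting from 0 we can reach 0, 1, 5, 6, 7, 8, 10, 11, 13. That is one component of size 9.
Total: 2 components.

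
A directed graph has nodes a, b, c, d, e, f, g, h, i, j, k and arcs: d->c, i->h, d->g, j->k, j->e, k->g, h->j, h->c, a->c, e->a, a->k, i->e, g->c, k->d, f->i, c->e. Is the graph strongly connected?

There is no directed path from k to j, so the graph is not strongly connected.

No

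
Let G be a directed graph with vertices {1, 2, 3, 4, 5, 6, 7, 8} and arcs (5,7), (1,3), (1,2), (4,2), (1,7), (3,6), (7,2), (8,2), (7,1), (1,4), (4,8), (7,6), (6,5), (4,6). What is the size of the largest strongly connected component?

{1, 3, 4, 5, 6, 7} are all mutually reachable — one SCC of size 6.
{2} is an SCC by itself.
{8} is an SCC by itself.
The largest has 6 vertices.

6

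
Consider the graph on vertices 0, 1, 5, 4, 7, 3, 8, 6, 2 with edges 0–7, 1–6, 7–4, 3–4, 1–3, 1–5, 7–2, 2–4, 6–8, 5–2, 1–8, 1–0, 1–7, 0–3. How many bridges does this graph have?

0

The edges on the cycle 1-6-8-1 are not bridges since each lies on that cycle.
Every edge lies on some cycle, so there are no bridges.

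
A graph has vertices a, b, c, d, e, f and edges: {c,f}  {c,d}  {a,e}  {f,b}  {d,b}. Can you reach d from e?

The component containing e is {a, e}, and d is not in it.

No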